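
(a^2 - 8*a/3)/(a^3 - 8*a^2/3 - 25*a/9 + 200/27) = 9*a/(9*a^2 - 25)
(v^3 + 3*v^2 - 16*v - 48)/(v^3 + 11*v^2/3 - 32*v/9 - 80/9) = 9*(v^2 - v - 12)/(9*v^2 - 3*v - 20)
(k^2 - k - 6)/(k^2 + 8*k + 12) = (k - 3)/(k + 6)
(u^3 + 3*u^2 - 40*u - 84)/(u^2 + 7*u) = u - 4 - 12/u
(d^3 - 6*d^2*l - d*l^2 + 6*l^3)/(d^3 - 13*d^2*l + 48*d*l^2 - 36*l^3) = (d + l)/(d - 6*l)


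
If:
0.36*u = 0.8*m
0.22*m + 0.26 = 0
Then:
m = -1.18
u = -2.63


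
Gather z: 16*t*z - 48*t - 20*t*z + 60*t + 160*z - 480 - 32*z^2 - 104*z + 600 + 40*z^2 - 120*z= 12*t + 8*z^2 + z*(-4*t - 64) + 120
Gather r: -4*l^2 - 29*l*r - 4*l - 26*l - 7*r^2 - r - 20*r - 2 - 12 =-4*l^2 - 30*l - 7*r^2 + r*(-29*l - 21) - 14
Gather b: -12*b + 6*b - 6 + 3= -6*b - 3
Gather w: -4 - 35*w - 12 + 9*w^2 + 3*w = 9*w^2 - 32*w - 16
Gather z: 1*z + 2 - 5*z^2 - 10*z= -5*z^2 - 9*z + 2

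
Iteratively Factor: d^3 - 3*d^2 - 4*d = (d)*(d^2 - 3*d - 4) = d*(d - 4)*(d + 1)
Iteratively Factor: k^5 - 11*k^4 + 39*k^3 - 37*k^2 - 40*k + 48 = (k - 4)*(k^4 - 7*k^3 + 11*k^2 + 7*k - 12) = (k - 4)*(k - 1)*(k^3 - 6*k^2 + 5*k + 12) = (k - 4)^2*(k - 1)*(k^2 - 2*k - 3) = (k - 4)^2*(k - 3)*(k - 1)*(k + 1)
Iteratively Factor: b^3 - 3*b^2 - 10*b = (b - 5)*(b^2 + 2*b) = b*(b - 5)*(b + 2)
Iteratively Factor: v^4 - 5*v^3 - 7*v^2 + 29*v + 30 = (v - 3)*(v^3 - 2*v^2 - 13*v - 10) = (v - 3)*(v + 1)*(v^2 - 3*v - 10) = (v - 5)*(v - 3)*(v + 1)*(v + 2)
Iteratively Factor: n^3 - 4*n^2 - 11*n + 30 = (n - 2)*(n^2 - 2*n - 15) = (n - 2)*(n + 3)*(n - 5)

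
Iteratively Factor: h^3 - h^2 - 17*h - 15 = (h + 1)*(h^2 - 2*h - 15) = (h + 1)*(h + 3)*(h - 5)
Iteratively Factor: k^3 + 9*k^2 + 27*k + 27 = (k + 3)*(k^2 + 6*k + 9) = (k + 3)^2*(k + 3)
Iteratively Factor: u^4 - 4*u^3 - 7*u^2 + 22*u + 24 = (u - 3)*(u^3 - u^2 - 10*u - 8) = (u - 4)*(u - 3)*(u^2 + 3*u + 2) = (u - 4)*(u - 3)*(u + 2)*(u + 1)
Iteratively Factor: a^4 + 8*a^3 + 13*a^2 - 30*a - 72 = (a + 3)*(a^3 + 5*a^2 - 2*a - 24) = (a - 2)*(a + 3)*(a^2 + 7*a + 12) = (a - 2)*(a + 3)*(a + 4)*(a + 3)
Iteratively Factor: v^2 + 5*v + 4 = (v + 1)*(v + 4)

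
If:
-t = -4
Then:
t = 4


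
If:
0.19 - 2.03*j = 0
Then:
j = 0.09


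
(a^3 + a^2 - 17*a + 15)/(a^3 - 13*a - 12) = (-a^3 - a^2 + 17*a - 15)/(-a^3 + 13*a + 12)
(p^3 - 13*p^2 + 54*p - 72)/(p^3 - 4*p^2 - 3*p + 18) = (p^2 - 10*p + 24)/(p^2 - p - 6)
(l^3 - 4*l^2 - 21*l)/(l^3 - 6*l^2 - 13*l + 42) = l/(l - 2)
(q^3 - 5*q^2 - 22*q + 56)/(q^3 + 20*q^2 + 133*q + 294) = (q^3 - 5*q^2 - 22*q + 56)/(q^3 + 20*q^2 + 133*q + 294)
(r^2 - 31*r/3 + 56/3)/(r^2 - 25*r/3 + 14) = (r - 8)/(r - 6)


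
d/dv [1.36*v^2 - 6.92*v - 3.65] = 2.72*v - 6.92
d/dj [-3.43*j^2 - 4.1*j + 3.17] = -6.86*j - 4.1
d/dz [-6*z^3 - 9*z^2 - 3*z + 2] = -18*z^2 - 18*z - 3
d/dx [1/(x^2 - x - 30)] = (1 - 2*x)/(-x^2 + x + 30)^2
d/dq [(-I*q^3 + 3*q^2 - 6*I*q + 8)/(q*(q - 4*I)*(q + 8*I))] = (q^4 - 52*I*q^3 + 48*q^2 - 64*I*q - 256)/(q^2*(q^4 + 8*I*q^3 + 48*q^2 + 256*I*q + 1024))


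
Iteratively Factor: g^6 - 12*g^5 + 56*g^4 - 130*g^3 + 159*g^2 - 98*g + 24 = (g - 2)*(g^5 - 10*g^4 + 36*g^3 - 58*g^2 + 43*g - 12) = (g - 3)*(g - 2)*(g^4 - 7*g^3 + 15*g^2 - 13*g + 4) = (g - 3)*(g - 2)*(g - 1)*(g^3 - 6*g^2 + 9*g - 4) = (g - 3)*(g - 2)*(g - 1)^2*(g^2 - 5*g + 4) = (g - 3)*(g - 2)*(g - 1)^3*(g - 4)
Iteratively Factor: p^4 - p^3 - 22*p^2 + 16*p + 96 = (p + 2)*(p^3 - 3*p^2 - 16*p + 48) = (p - 3)*(p + 2)*(p^2 - 16) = (p - 4)*(p - 3)*(p + 2)*(p + 4)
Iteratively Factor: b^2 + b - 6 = (b + 3)*(b - 2)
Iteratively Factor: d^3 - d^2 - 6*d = (d)*(d^2 - d - 6) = d*(d + 2)*(d - 3)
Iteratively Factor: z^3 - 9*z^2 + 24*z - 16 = (z - 4)*(z^2 - 5*z + 4) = (z - 4)*(z - 1)*(z - 4)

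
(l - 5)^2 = l^2 - 10*l + 25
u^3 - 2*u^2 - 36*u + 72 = (u - 6)*(u - 2)*(u + 6)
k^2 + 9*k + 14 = (k + 2)*(k + 7)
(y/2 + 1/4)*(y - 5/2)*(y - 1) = y^3/2 - 3*y^2/2 + 3*y/8 + 5/8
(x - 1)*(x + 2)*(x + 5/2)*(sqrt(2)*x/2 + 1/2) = sqrt(2)*x^4/2 + x^3/2 + 7*sqrt(2)*x^3/4 + sqrt(2)*x^2/4 + 7*x^2/4 - 5*sqrt(2)*x/2 + x/4 - 5/2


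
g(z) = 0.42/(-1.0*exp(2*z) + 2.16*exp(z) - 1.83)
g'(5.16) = 0.00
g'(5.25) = 0.00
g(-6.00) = -0.23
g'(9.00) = 0.00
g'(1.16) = 0.22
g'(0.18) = 0.26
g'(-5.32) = -0.00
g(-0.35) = -0.52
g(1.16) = -0.08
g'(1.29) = 0.15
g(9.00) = 0.00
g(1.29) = -0.06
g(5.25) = -0.00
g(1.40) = -0.04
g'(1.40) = 0.11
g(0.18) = -0.62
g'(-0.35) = -0.34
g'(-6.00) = 0.00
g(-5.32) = -0.23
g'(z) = 0.42*(2.0*exp(2*z) - 2.16*exp(z))/(-1.0*exp(2*z) + 2.16*exp(z) - 1.83)^2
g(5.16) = -0.00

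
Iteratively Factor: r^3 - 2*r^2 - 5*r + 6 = (r - 3)*(r^2 + r - 2) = (r - 3)*(r - 1)*(r + 2)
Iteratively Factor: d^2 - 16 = (d + 4)*(d - 4)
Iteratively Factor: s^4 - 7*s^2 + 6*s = (s - 2)*(s^3 + 2*s^2 - 3*s) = s*(s - 2)*(s^2 + 2*s - 3) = s*(s - 2)*(s + 3)*(s - 1)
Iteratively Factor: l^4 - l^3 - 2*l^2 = (l)*(l^3 - l^2 - 2*l) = l^2*(l^2 - l - 2) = l^2*(l + 1)*(l - 2)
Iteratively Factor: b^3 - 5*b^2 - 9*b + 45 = (b - 5)*(b^2 - 9) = (b - 5)*(b - 3)*(b + 3)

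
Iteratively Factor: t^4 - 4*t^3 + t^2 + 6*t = (t - 3)*(t^3 - t^2 - 2*t) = (t - 3)*(t + 1)*(t^2 - 2*t) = (t - 3)*(t - 2)*(t + 1)*(t)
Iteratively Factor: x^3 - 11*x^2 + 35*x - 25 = (x - 5)*(x^2 - 6*x + 5) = (x - 5)*(x - 1)*(x - 5)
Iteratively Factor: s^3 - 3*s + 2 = (s - 1)*(s^2 + s - 2) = (s - 1)^2*(s + 2)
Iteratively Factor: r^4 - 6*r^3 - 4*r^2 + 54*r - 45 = (r - 5)*(r^3 - r^2 - 9*r + 9) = (r - 5)*(r - 1)*(r^2 - 9) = (r - 5)*(r - 1)*(r + 3)*(r - 3)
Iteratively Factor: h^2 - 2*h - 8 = (h - 4)*(h + 2)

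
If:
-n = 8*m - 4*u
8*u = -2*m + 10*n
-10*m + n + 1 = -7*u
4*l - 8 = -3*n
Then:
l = 353/163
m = -16/163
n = -36/163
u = -41/163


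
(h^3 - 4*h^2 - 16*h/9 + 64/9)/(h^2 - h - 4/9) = (3*h^2 - 8*h - 16)/(3*h + 1)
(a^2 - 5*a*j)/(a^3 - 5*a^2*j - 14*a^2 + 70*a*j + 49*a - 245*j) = a/(a^2 - 14*a + 49)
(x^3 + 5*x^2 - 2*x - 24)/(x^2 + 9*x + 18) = (x^2 + 2*x - 8)/(x + 6)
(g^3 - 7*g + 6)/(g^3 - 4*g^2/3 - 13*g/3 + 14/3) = 3*(g^2 + g - 6)/(3*g^2 - g - 14)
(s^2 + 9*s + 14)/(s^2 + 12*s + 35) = (s + 2)/(s + 5)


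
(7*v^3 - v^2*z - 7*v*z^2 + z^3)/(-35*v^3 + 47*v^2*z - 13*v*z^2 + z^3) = (v + z)/(-5*v + z)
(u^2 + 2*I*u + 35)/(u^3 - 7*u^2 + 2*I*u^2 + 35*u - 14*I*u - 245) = 1/(u - 7)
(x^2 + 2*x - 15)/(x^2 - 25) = (x - 3)/(x - 5)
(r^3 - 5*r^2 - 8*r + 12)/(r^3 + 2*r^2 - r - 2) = (r - 6)/(r + 1)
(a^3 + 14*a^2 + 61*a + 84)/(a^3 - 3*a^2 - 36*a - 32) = (a^2 + 10*a + 21)/(a^2 - 7*a - 8)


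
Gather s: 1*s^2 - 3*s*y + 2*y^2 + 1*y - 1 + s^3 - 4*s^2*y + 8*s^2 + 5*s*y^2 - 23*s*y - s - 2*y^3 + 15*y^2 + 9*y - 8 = s^3 + s^2*(9 - 4*y) + s*(5*y^2 - 26*y - 1) - 2*y^3 + 17*y^2 + 10*y - 9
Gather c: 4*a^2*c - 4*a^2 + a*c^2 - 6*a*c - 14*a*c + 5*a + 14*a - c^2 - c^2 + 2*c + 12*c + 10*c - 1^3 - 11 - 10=-4*a^2 + 19*a + c^2*(a - 2) + c*(4*a^2 - 20*a + 24) - 22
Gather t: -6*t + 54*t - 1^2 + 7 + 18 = 48*t + 24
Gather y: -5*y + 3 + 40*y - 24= 35*y - 21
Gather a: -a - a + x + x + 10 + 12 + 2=-2*a + 2*x + 24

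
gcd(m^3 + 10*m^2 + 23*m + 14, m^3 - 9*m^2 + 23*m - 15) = 1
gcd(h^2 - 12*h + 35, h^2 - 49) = h - 7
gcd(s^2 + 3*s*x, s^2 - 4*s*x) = s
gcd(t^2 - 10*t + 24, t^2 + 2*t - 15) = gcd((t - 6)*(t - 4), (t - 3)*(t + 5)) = 1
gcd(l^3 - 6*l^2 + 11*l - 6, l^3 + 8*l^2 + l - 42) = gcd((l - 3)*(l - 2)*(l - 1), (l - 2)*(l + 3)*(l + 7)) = l - 2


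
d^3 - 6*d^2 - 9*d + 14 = (d - 7)*(d - 1)*(d + 2)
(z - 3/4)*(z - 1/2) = z^2 - 5*z/4 + 3/8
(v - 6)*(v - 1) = v^2 - 7*v + 6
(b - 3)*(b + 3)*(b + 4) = b^3 + 4*b^2 - 9*b - 36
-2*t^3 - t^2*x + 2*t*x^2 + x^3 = (-t + x)*(t + x)*(2*t + x)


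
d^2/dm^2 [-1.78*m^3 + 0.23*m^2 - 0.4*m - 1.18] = 0.46 - 10.68*m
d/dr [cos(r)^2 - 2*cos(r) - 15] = 2*(1 - cos(r))*sin(r)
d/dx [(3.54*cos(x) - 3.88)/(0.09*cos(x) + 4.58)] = -16.5624*sin(x)/(0.09*cos(x) + 4.58)^2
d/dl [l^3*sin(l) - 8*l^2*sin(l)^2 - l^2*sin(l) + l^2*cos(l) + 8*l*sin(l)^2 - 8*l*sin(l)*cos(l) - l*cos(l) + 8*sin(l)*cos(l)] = l^3*cos(l) + 2*l^2*sin(l) - 8*l^2*sin(2*l) - l^2*cos(l) - l*sin(l) + 8*l*sin(2*l) + 2*l*cos(l) - 8*l - cos(l) + 4*sqrt(2)*cos(2*l + pi/4) + 4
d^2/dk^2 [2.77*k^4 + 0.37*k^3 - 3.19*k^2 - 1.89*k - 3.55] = 33.24*k^2 + 2.22*k - 6.38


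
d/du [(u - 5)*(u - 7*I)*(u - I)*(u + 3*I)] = 4*u^3 + u^2*(-15 - 15*I) + u*(34 + 50*I) - 85 - 21*I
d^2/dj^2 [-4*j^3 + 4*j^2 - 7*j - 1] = 8 - 24*j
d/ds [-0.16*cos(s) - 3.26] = 0.16*sin(s)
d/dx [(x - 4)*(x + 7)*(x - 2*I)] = 3*x^2 + x*(6 - 4*I) - 28 - 6*I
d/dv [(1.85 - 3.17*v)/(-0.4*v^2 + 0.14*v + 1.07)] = (-1.268*v^2 + 1.48*v - 3.6509)/(0.16*v^4 - 0.112*v^3 - 0.8364*v^2 + 0.2996*v + 1.1449)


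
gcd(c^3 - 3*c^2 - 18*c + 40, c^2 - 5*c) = c - 5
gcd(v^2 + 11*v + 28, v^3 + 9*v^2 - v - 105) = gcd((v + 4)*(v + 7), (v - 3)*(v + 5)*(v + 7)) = v + 7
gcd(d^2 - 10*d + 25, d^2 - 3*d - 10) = d - 5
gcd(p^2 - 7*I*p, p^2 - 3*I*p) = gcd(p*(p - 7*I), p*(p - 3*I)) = p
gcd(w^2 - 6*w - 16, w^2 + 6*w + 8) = w + 2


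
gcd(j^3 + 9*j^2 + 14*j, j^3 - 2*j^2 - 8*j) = j^2 + 2*j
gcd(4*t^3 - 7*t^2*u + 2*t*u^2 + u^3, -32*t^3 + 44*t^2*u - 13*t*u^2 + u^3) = t - u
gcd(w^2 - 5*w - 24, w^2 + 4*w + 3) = w + 3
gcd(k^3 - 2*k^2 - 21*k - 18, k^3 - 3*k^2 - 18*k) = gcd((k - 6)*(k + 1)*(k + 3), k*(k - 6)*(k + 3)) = k^2 - 3*k - 18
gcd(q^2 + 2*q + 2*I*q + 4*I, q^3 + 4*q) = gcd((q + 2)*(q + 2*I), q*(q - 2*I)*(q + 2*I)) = q + 2*I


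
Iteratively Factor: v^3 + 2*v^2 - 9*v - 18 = (v - 3)*(v^2 + 5*v + 6) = (v - 3)*(v + 2)*(v + 3)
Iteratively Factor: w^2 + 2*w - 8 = (w + 4)*(w - 2)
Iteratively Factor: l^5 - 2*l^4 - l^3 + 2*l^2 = (l + 1)*(l^4 - 3*l^3 + 2*l^2) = l*(l + 1)*(l^3 - 3*l^2 + 2*l) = l*(l - 1)*(l + 1)*(l^2 - 2*l) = l^2*(l - 1)*(l + 1)*(l - 2)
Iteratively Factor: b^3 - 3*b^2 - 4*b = (b + 1)*(b^2 - 4*b) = b*(b + 1)*(b - 4)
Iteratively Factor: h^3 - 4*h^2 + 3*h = (h - 1)*(h^2 - 3*h) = (h - 3)*(h - 1)*(h)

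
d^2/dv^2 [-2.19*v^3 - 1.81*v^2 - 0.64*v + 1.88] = -13.14*v - 3.62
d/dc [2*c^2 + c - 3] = 4*c + 1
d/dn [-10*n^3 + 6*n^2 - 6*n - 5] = -30*n^2 + 12*n - 6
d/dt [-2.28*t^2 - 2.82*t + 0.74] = -4.56*t - 2.82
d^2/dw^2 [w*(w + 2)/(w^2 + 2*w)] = 0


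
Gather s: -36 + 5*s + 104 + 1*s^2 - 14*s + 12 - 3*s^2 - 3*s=-2*s^2 - 12*s + 80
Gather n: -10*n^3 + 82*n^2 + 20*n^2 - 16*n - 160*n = -10*n^3 + 102*n^2 - 176*n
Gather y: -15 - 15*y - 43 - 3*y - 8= -18*y - 66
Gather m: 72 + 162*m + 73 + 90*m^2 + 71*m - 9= 90*m^2 + 233*m + 136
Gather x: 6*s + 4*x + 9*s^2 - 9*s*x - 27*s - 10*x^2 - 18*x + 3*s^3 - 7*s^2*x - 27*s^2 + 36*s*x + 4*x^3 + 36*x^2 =3*s^3 - 18*s^2 - 21*s + 4*x^3 + 26*x^2 + x*(-7*s^2 + 27*s - 14)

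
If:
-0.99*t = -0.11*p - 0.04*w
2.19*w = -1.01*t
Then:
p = -19.8784878487849*w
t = -2.16831683168317*w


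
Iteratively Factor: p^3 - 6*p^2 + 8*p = (p - 2)*(p^2 - 4*p) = (p - 4)*(p - 2)*(p)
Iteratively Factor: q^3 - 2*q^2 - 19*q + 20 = (q - 1)*(q^2 - q - 20) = (q - 1)*(q + 4)*(q - 5)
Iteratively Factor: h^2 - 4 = (h - 2)*(h + 2)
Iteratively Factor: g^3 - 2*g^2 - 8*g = (g + 2)*(g^2 - 4*g) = g*(g + 2)*(g - 4)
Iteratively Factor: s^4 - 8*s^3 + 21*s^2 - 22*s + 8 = (s - 1)*(s^3 - 7*s^2 + 14*s - 8) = (s - 2)*(s - 1)*(s^2 - 5*s + 4) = (s - 2)*(s - 1)^2*(s - 4)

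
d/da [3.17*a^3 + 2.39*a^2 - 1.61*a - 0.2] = 9.51*a^2 + 4.78*a - 1.61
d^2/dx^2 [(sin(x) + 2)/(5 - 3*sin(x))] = 11*(3*sin(x)^2 + 5*sin(x) - 6)/(3*sin(x) - 5)^3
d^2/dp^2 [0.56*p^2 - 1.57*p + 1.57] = 1.12000000000000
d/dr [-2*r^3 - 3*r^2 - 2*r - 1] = -6*r^2 - 6*r - 2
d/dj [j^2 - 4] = 2*j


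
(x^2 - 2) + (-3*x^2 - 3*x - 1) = -2*x^2 - 3*x - 3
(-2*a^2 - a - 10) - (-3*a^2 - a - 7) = a^2 - 3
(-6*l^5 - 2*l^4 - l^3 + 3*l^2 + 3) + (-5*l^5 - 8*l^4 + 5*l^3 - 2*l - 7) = -11*l^5 - 10*l^4 + 4*l^3 + 3*l^2 - 2*l - 4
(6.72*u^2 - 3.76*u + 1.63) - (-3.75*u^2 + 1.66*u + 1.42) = 10.47*u^2 - 5.42*u + 0.21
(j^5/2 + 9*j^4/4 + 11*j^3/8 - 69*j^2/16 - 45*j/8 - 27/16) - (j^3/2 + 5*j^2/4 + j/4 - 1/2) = j^5/2 + 9*j^4/4 + 7*j^3/8 - 89*j^2/16 - 47*j/8 - 19/16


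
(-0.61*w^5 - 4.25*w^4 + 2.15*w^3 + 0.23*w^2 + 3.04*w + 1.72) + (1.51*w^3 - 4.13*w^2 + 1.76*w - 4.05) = -0.61*w^5 - 4.25*w^4 + 3.66*w^3 - 3.9*w^2 + 4.8*w - 2.33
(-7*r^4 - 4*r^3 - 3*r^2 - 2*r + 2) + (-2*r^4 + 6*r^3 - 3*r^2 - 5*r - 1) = -9*r^4 + 2*r^3 - 6*r^2 - 7*r + 1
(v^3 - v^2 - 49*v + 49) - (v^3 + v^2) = -2*v^2 - 49*v + 49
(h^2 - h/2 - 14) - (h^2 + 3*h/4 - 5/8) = -5*h/4 - 107/8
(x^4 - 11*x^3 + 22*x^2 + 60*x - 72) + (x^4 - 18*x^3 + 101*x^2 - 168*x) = 2*x^4 - 29*x^3 + 123*x^2 - 108*x - 72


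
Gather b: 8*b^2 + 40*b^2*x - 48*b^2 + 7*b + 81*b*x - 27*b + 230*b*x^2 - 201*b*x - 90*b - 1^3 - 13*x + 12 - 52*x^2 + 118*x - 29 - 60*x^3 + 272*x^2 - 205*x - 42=b^2*(40*x - 40) + b*(230*x^2 - 120*x - 110) - 60*x^3 + 220*x^2 - 100*x - 60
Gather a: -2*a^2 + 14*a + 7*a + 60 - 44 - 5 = -2*a^2 + 21*a + 11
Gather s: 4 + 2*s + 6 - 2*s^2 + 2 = -2*s^2 + 2*s + 12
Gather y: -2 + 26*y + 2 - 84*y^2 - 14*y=-84*y^2 + 12*y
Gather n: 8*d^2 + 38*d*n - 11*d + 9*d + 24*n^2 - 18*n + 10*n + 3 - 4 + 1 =8*d^2 - 2*d + 24*n^2 + n*(38*d - 8)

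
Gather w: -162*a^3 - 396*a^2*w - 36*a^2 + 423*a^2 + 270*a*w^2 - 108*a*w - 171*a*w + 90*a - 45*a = -162*a^3 + 387*a^2 + 270*a*w^2 + 45*a + w*(-396*a^2 - 279*a)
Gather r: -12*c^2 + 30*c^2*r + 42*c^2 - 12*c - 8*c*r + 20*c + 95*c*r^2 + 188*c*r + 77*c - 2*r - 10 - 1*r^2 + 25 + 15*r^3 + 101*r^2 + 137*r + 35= 30*c^2 + 85*c + 15*r^3 + r^2*(95*c + 100) + r*(30*c^2 + 180*c + 135) + 50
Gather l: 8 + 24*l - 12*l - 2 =12*l + 6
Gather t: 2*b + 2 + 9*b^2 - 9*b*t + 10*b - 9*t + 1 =9*b^2 + 12*b + t*(-9*b - 9) + 3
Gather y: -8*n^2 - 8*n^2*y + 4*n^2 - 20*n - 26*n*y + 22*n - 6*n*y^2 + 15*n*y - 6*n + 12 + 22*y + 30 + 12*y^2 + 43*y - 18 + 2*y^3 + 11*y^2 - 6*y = -4*n^2 - 4*n + 2*y^3 + y^2*(23 - 6*n) + y*(-8*n^2 - 11*n + 59) + 24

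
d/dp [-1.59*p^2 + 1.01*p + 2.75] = 1.01 - 3.18*p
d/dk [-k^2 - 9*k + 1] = -2*k - 9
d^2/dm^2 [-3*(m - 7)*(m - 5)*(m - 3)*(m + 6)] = -36*m^2 + 162*m + 114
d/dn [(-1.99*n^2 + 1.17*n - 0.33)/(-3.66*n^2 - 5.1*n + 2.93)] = (14.4312*n^2 - 14.077*n + 1.7451)/(13.3956*n^4 + 37.332*n^3 + 4.5624*n^2 - 29.886*n + 8.5849)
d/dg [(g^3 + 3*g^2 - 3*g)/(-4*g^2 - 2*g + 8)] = (-g^4 - g^3 + 3*g^2/2 + 12*g - 6)/(4*g^4 + 4*g^3 - 15*g^2 - 8*g + 16)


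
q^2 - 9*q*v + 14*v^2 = (q - 7*v)*(q - 2*v)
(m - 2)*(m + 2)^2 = m^3 + 2*m^2 - 4*m - 8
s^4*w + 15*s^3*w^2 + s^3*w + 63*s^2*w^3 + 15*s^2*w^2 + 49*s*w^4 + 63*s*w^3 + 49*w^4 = (s + w)*(s + 7*w)^2*(s*w + w)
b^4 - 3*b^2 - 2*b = b*(b - 2)*(b + 1)^2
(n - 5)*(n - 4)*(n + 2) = n^3 - 7*n^2 + 2*n + 40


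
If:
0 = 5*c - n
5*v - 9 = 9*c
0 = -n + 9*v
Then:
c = -81/56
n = -405/56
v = -45/56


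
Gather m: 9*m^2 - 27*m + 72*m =9*m^2 + 45*m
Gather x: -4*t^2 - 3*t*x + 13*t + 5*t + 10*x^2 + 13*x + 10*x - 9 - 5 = -4*t^2 + 18*t + 10*x^2 + x*(23 - 3*t) - 14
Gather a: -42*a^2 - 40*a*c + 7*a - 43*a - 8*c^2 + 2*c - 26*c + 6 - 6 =-42*a^2 + a*(-40*c - 36) - 8*c^2 - 24*c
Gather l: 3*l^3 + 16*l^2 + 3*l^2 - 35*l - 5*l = 3*l^3 + 19*l^2 - 40*l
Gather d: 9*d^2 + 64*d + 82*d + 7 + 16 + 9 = 9*d^2 + 146*d + 32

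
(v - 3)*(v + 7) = v^2 + 4*v - 21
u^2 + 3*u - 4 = (u - 1)*(u + 4)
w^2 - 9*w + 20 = (w - 5)*(w - 4)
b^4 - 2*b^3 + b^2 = b^2*(b - 1)^2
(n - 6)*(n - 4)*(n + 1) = n^3 - 9*n^2 + 14*n + 24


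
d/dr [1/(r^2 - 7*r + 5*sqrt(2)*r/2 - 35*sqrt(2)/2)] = 2*(-4*r - 5*sqrt(2) + 14)/(2*r^2 - 14*r + 5*sqrt(2)*r - 35*sqrt(2))^2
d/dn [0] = 0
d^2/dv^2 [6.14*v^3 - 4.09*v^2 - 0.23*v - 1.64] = 36.84*v - 8.18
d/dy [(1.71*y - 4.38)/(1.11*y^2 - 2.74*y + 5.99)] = (-1.8981*y^2 + 9.7236*y - 1.7583)/(1.2321*y^4 - 6.0828*y^3 + 20.8054*y^2 - 32.8252*y + 35.8801)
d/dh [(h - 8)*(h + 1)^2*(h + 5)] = 4*h^3 - 3*h^2 - 90*h - 83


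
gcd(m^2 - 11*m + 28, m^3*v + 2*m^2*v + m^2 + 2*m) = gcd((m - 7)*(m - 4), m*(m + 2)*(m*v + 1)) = 1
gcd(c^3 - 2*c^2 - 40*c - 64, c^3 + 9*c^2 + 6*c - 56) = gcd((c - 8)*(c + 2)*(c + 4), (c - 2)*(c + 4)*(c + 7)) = c + 4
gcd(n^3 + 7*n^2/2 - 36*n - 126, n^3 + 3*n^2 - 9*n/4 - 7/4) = n + 7/2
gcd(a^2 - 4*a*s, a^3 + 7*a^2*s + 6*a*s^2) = a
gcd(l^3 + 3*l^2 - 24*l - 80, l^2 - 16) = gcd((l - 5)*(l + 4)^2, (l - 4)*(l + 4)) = l + 4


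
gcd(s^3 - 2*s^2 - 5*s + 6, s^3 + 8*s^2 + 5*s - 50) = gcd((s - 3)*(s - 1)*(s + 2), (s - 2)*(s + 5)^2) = 1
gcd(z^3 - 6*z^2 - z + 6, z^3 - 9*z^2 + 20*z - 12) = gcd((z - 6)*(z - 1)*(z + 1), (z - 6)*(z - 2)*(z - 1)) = z^2 - 7*z + 6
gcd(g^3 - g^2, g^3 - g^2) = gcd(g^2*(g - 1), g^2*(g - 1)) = g^3 - g^2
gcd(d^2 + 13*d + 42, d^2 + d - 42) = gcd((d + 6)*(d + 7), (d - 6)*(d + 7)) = d + 7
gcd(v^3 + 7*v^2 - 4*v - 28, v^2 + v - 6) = v - 2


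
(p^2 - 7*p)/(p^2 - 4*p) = (p - 7)/(p - 4)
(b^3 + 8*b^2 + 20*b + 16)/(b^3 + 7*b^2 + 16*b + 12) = (b + 4)/(b + 3)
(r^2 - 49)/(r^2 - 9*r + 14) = (r + 7)/(r - 2)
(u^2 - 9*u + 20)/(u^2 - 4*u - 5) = (u - 4)/(u + 1)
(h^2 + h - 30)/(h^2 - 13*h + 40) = (h + 6)/(h - 8)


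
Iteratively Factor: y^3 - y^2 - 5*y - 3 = (y - 3)*(y^2 + 2*y + 1) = (y - 3)*(y + 1)*(y + 1)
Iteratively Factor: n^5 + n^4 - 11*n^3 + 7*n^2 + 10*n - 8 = (n - 1)*(n^4 + 2*n^3 - 9*n^2 - 2*n + 8) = (n - 1)*(n + 1)*(n^3 + n^2 - 10*n + 8) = (n - 2)*(n - 1)*(n + 1)*(n^2 + 3*n - 4) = (n - 2)*(n - 1)*(n + 1)*(n + 4)*(n - 1)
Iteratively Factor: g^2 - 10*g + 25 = (g - 5)*(g - 5)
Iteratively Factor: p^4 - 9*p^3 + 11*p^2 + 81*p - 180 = (p - 3)*(p^3 - 6*p^2 - 7*p + 60) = (p - 3)*(p + 3)*(p^2 - 9*p + 20) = (p - 5)*(p - 3)*(p + 3)*(p - 4)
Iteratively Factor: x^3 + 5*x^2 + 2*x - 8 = (x + 4)*(x^2 + x - 2) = (x - 1)*(x + 4)*(x + 2)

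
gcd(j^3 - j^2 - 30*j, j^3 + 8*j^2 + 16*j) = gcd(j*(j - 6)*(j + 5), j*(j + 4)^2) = j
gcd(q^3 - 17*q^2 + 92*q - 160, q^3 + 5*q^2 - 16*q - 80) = q - 4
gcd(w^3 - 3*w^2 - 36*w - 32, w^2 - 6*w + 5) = 1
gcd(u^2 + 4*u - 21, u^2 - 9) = u - 3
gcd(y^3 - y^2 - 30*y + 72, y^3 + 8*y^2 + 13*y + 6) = y + 6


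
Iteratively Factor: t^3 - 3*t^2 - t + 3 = (t - 3)*(t^2 - 1) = (t - 3)*(t + 1)*(t - 1)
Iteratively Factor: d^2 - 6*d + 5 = (d - 5)*(d - 1)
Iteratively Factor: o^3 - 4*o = (o - 2)*(o^2 + 2*o) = (o - 2)*(o + 2)*(o)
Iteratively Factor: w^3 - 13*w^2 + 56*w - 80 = (w - 4)*(w^2 - 9*w + 20) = (w - 5)*(w - 4)*(w - 4)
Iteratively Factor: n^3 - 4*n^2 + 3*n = (n - 3)*(n^2 - n) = n*(n - 3)*(n - 1)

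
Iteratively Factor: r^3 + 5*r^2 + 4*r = (r)*(r^2 + 5*r + 4) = r*(r + 1)*(r + 4)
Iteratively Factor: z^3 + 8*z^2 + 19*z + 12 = (z + 1)*(z^2 + 7*z + 12) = (z + 1)*(z + 4)*(z + 3)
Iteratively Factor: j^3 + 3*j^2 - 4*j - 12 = (j + 3)*(j^2 - 4) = (j + 2)*(j + 3)*(j - 2)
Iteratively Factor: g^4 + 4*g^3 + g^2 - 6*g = (g - 1)*(g^3 + 5*g^2 + 6*g) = (g - 1)*(g + 3)*(g^2 + 2*g) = (g - 1)*(g + 2)*(g + 3)*(g)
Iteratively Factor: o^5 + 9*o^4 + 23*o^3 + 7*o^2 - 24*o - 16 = (o + 1)*(o^4 + 8*o^3 + 15*o^2 - 8*o - 16) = (o + 1)*(o + 4)*(o^3 + 4*o^2 - o - 4) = (o + 1)*(o + 4)^2*(o^2 - 1) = (o + 1)^2*(o + 4)^2*(o - 1)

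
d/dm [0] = 0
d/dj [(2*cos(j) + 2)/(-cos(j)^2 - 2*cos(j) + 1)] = 2*(sin(j)^2 - 2*cos(j) - 4)*sin(j)/(-sin(j)^2 + 2*cos(j))^2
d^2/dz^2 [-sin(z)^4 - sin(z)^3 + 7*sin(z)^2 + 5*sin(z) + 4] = 16*sin(z)^4 + 9*sin(z)^3 - 40*sin(z)^2 - 11*sin(z) + 14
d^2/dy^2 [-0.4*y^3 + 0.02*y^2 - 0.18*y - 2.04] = 0.04 - 2.4*y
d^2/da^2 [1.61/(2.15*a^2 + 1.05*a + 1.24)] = (-14.88445*a^2 - 7.26915*a + 1.61*(4.3*a + 1.05)*(8.6*a + 2.1) - 8.58452)/(2.15*a^2 + 1.05*a + 1.24)^3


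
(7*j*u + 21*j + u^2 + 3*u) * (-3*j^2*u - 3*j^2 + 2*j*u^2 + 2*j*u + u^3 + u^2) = -21*j^3*u^2 - 84*j^3*u - 63*j^3 + 11*j^2*u^3 + 44*j^2*u^2 + 33*j^2*u + 9*j*u^4 + 36*j*u^3 + 27*j*u^2 + u^5 + 4*u^4 + 3*u^3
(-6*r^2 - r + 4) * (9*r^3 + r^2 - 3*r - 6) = -54*r^5 - 15*r^4 + 53*r^3 + 43*r^2 - 6*r - 24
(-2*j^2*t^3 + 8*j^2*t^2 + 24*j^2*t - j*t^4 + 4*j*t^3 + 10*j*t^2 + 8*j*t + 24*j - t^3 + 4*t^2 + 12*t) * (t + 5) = -2*j^2*t^4 - 2*j^2*t^3 + 64*j^2*t^2 + 120*j^2*t - j*t^5 - j*t^4 + 30*j*t^3 + 58*j*t^2 + 64*j*t + 120*j - t^4 - t^3 + 32*t^2 + 60*t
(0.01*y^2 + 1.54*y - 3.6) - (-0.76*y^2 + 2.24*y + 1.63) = 0.77*y^2 - 0.7*y - 5.23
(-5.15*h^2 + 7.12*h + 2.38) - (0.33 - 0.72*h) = -5.15*h^2 + 7.84*h + 2.05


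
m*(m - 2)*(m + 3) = m^3 + m^2 - 6*m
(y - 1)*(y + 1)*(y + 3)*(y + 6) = y^4 + 9*y^3 + 17*y^2 - 9*y - 18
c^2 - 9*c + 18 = (c - 6)*(c - 3)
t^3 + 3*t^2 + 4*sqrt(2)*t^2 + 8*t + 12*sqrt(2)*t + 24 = (t + 3)*(t + 2*sqrt(2))^2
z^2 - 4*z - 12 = (z - 6)*(z + 2)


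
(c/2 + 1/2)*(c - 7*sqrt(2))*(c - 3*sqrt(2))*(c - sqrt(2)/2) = c^4/2 - 21*sqrt(2)*c^3/4 + c^3/2 - 21*sqrt(2)*c^2/4 + 26*c^2 - 21*sqrt(2)*c/2 + 26*c - 21*sqrt(2)/2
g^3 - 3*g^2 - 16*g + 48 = (g - 4)*(g - 3)*(g + 4)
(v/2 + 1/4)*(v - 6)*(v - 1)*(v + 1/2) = v^4/2 - 3*v^3 - 3*v^2/8 + 17*v/8 + 3/4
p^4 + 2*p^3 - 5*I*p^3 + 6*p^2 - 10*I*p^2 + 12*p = p*(p + 2)*(p - 6*I)*(p + I)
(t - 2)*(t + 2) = t^2 - 4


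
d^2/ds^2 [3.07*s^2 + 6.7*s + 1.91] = 6.14000000000000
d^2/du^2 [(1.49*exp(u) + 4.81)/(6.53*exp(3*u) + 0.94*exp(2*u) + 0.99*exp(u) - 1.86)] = (254.139764*exp(6*u) + 1873.362315*exp(5*u) + 287.559114*exp(4*u) + 313.06843*exp(3*u) + 554.850936*exp(2*u) + 41.097183*exp(u) + 14.011938)*exp(u)/(278.445077*exp(9*u) + 120.247338*exp(8*u) + 143.953197*exp(7*u) - 200.64473*exp(6*u) - 46.677861*exp(5*u) - 74.312658*exp(4*u) + 58.358367*exp(3*u) + 4.287114*exp(2*u) + 10.275012*exp(u) - 6.434856)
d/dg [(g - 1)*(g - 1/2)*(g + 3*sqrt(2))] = 3*g^2 - 3*g + 6*sqrt(2)*g - 9*sqrt(2)/2 + 1/2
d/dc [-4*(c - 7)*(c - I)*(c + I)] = -12*c^2 + 56*c - 4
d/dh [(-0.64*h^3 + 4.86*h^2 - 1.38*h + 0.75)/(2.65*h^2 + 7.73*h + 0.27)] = (-1.696*h^4 - 9.8944*h^3 + 40.7064*h^2 - 1.3506*h - 6.1701)/(7.0225*h^4 + 40.969*h^3 + 61.1839*h^2 + 4.1742*h + 0.0729)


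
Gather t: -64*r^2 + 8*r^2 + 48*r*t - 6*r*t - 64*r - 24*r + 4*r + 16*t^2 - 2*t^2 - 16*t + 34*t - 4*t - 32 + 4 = -56*r^2 - 84*r + 14*t^2 + t*(42*r + 14) - 28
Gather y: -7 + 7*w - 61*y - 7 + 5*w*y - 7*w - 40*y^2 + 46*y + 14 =-40*y^2 + y*(5*w - 15)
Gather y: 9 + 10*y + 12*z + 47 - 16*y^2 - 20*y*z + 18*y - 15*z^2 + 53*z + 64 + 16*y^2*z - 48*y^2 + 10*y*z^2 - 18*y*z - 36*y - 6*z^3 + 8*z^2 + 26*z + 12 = y^2*(16*z - 64) + y*(10*z^2 - 38*z - 8) - 6*z^3 - 7*z^2 + 91*z + 132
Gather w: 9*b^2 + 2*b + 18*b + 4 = 9*b^2 + 20*b + 4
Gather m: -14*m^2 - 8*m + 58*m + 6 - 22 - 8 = -14*m^2 + 50*m - 24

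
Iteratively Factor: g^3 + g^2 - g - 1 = (g + 1)*(g^2 - 1) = (g + 1)^2*(g - 1)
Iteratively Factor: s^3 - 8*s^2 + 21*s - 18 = (s - 2)*(s^2 - 6*s + 9) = (s - 3)*(s - 2)*(s - 3)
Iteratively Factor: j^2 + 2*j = (j)*(j + 2)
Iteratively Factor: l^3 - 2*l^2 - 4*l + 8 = (l - 2)*(l^2 - 4) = (l - 2)^2*(l + 2)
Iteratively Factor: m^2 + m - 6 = (m + 3)*(m - 2)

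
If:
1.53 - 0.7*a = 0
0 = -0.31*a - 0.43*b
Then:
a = 2.19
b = -1.58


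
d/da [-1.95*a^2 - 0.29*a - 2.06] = -3.9*a - 0.29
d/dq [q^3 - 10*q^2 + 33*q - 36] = 3*q^2 - 20*q + 33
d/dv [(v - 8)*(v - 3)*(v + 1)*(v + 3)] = 4*v^3 - 21*v^2 - 34*v + 63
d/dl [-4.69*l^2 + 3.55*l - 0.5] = 3.55 - 9.38*l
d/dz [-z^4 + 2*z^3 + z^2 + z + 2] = -4*z^3 + 6*z^2 + 2*z + 1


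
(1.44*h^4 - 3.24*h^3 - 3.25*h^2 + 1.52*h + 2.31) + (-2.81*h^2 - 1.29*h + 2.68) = 1.44*h^4 - 3.24*h^3 - 6.06*h^2 + 0.23*h + 4.99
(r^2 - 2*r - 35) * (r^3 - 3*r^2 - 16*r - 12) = r^5 - 5*r^4 - 45*r^3 + 125*r^2 + 584*r + 420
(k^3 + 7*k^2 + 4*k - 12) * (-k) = -k^4 - 7*k^3 - 4*k^2 + 12*k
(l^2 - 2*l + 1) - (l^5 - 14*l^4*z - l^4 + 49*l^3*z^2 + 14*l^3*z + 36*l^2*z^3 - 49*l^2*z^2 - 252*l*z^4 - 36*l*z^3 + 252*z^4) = -l^5 + 14*l^4*z + l^4 - 49*l^3*z^2 - 14*l^3*z - 36*l^2*z^3 + 49*l^2*z^2 + l^2 + 252*l*z^4 + 36*l*z^3 - 2*l - 252*z^4 + 1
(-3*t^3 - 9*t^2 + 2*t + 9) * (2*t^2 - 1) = -6*t^5 - 18*t^4 + 7*t^3 + 27*t^2 - 2*t - 9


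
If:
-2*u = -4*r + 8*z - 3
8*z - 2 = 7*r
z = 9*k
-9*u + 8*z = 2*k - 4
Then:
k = 61/2924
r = -52/731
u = 887/1462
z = 549/2924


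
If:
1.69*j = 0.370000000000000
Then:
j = 0.22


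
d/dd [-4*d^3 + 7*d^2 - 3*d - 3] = -12*d^2 + 14*d - 3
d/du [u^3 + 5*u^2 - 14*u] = 3*u^2 + 10*u - 14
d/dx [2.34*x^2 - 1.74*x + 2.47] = 4.68*x - 1.74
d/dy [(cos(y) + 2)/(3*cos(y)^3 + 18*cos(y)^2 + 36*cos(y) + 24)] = 2*sin(y)/(3*(cos(y) + 2)^3)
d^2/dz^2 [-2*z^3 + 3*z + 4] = -12*z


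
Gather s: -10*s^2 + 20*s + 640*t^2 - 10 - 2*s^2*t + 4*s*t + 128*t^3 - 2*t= s^2*(-2*t - 10) + s*(4*t + 20) + 128*t^3 + 640*t^2 - 2*t - 10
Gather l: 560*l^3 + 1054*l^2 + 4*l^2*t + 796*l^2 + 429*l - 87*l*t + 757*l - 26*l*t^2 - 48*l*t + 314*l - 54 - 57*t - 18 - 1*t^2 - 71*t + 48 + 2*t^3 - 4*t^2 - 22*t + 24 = 560*l^3 + l^2*(4*t + 1850) + l*(-26*t^2 - 135*t + 1500) + 2*t^3 - 5*t^2 - 150*t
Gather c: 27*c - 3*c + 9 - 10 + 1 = 24*c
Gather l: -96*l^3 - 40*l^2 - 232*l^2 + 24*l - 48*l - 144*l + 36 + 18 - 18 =-96*l^3 - 272*l^2 - 168*l + 36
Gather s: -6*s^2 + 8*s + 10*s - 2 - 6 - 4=-6*s^2 + 18*s - 12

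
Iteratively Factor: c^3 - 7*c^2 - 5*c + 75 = (c + 3)*(c^2 - 10*c + 25) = (c - 5)*(c + 3)*(c - 5)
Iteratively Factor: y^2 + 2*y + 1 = (y + 1)*(y + 1)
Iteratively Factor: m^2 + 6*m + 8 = (m + 2)*(m + 4)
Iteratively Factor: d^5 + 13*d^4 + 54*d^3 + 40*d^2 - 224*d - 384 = (d - 2)*(d^4 + 15*d^3 + 84*d^2 + 208*d + 192) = (d - 2)*(d + 4)*(d^3 + 11*d^2 + 40*d + 48) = (d - 2)*(d + 4)^2*(d^2 + 7*d + 12) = (d - 2)*(d + 3)*(d + 4)^2*(d + 4)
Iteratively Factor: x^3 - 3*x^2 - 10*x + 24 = (x - 4)*(x^2 + x - 6) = (x - 4)*(x + 3)*(x - 2)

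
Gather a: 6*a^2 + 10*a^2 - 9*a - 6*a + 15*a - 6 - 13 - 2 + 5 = 16*a^2 - 16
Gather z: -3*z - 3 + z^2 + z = z^2 - 2*z - 3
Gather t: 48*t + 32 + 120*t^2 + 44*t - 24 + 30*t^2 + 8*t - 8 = 150*t^2 + 100*t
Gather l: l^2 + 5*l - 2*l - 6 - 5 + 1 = l^2 + 3*l - 10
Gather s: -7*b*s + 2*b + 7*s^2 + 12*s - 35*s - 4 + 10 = 2*b + 7*s^2 + s*(-7*b - 23) + 6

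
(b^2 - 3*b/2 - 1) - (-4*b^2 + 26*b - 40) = 5*b^2 - 55*b/2 + 39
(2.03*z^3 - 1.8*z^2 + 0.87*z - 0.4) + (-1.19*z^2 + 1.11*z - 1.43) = 2.03*z^3 - 2.99*z^2 + 1.98*z - 1.83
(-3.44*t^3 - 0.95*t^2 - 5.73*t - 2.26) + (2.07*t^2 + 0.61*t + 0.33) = -3.44*t^3 + 1.12*t^2 - 5.12*t - 1.93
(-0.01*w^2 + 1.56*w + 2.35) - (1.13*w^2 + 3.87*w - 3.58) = -1.14*w^2 - 2.31*w + 5.93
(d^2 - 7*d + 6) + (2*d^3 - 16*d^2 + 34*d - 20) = 2*d^3 - 15*d^2 + 27*d - 14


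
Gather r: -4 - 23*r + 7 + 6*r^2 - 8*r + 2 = 6*r^2 - 31*r + 5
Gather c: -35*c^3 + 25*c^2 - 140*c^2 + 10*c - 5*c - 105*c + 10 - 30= -35*c^3 - 115*c^2 - 100*c - 20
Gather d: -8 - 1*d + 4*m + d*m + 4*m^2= d*(m - 1) + 4*m^2 + 4*m - 8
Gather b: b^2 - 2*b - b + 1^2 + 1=b^2 - 3*b + 2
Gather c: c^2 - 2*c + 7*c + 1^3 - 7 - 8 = c^2 + 5*c - 14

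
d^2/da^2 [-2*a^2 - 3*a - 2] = -4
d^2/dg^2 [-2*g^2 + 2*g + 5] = -4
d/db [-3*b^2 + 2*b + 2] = 2 - 6*b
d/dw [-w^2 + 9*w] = 9 - 2*w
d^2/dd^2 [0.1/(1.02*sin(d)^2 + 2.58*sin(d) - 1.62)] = (-0.41616*sin(d)^4 - 0.78948*sin(d)^3 - 0.70236*sin(d)^2 + 1.161*sin(d) + 1.66176)/(1.02*sin(d)^2 + 2.58*sin(d) - 1.62)^3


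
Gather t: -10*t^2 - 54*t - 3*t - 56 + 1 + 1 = -10*t^2 - 57*t - 54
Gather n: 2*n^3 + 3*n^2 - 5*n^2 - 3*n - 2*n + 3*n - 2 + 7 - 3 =2*n^3 - 2*n^2 - 2*n + 2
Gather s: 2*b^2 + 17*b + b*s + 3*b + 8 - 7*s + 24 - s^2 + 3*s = 2*b^2 + 20*b - s^2 + s*(b - 4) + 32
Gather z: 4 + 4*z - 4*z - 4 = 0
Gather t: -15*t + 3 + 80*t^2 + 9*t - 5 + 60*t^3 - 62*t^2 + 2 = 60*t^3 + 18*t^2 - 6*t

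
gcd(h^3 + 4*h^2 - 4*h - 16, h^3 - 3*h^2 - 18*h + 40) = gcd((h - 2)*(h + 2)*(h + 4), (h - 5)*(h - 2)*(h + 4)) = h^2 + 2*h - 8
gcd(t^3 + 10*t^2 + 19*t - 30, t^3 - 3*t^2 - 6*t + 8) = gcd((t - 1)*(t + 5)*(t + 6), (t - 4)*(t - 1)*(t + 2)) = t - 1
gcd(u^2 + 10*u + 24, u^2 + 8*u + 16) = u + 4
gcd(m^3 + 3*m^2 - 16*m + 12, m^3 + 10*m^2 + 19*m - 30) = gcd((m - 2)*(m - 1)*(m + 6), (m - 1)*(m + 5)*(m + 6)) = m^2 + 5*m - 6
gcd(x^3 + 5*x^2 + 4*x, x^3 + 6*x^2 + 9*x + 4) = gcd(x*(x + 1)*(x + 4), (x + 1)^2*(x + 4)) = x^2 + 5*x + 4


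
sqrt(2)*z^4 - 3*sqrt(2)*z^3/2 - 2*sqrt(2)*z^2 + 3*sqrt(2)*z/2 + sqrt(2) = (z - 2)*(z - 1)*(z + 1)*(sqrt(2)*z + sqrt(2)/2)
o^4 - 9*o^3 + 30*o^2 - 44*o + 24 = (o - 3)*(o - 2)^3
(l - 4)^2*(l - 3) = l^3 - 11*l^2 + 40*l - 48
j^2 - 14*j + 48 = (j - 8)*(j - 6)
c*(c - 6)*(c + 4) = c^3 - 2*c^2 - 24*c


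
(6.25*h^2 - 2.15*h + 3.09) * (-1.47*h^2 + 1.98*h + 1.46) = -9.1875*h^4 + 15.5355*h^3 + 0.3257*h^2 + 2.9792*h + 4.5114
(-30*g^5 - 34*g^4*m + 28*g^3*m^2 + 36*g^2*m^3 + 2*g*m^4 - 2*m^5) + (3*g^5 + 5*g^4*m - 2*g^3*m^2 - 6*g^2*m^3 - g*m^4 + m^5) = -27*g^5 - 29*g^4*m + 26*g^3*m^2 + 30*g^2*m^3 + g*m^4 - m^5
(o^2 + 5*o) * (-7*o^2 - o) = -7*o^4 - 36*o^3 - 5*o^2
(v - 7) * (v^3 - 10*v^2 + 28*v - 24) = v^4 - 17*v^3 + 98*v^2 - 220*v + 168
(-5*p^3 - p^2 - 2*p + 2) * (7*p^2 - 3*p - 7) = -35*p^5 + 8*p^4 + 24*p^3 + 27*p^2 + 8*p - 14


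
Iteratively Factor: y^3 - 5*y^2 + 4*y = (y)*(y^2 - 5*y + 4) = y*(y - 4)*(y - 1)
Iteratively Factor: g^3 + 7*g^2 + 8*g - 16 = (g + 4)*(g^2 + 3*g - 4) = (g + 4)^2*(g - 1)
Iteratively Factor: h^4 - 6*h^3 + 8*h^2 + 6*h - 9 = (h - 1)*(h^3 - 5*h^2 + 3*h + 9) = (h - 1)*(h + 1)*(h^2 - 6*h + 9) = (h - 3)*(h - 1)*(h + 1)*(h - 3)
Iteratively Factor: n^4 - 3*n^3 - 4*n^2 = (n)*(n^3 - 3*n^2 - 4*n) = n^2*(n^2 - 3*n - 4) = n^2*(n + 1)*(n - 4)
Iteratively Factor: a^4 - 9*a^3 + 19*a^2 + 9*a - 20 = (a - 4)*(a^3 - 5*a^2 - a + 5) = (a - 4)*(a + 1)*(a^2 - 6*a + 5) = (a - 5)*(a - 4)*(a + 1)*(a - 1)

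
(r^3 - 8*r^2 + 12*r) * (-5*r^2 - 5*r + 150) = -5*r^5 + 35*r^4 + 130*r^3 - 1260*r^2 + 1800*r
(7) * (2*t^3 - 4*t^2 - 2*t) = 14*t^3 - 28*t^2 - 14*t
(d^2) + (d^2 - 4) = 2*d^2 - 4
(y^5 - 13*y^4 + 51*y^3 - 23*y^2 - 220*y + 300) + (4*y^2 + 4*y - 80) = y^5 - 13*y^4 + 51*y^3 - 19*y^2 - 216*y + 220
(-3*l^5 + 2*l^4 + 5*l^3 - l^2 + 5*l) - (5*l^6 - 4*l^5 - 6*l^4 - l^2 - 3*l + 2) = -5*l^6 + l^5 + 8*l^4 + 5*l^3 + 8*l - 2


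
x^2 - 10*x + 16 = (x - 8)*(x - 2)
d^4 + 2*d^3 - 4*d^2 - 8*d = d*(d - 2)*(d + 2)^2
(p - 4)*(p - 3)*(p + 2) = p^3 - 5*p^2 - 2*p + 24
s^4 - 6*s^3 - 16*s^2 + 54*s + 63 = (s - 7)*(s - 3)*(s + 1)*(s + 3)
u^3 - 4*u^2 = u^2*(u - 4)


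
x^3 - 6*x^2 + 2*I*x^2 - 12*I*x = x*(x - 6)*(x + 2*I)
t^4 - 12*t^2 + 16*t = t*(t - 2)^2*(t + 4)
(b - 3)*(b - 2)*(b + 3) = b^3 - 2*b^2 - 9*b + 18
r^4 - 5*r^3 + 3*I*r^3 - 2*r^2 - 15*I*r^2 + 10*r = r*(r - 5)*(r + I)*(r + 2*I)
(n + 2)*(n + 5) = n^2 + 7*n + 10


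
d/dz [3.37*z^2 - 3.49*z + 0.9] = 6.74*z - 3.49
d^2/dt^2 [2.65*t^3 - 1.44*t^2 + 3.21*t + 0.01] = 15.9*t - 2.88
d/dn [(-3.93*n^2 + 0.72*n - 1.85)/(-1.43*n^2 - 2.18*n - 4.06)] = (9.597*n^2 + 26.6206*n - 6.9562)/(2.0449*n^4 + 6.2348*n^3 + 16.364*n^2 + 17.7016*n + 16.4836)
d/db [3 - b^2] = -2*b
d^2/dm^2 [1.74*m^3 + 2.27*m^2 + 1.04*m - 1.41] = 10.44*m + 4.54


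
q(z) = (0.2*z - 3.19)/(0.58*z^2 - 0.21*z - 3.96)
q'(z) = (0.21 - 1.16*z)*(0.2*z - 3.19)/(0.58*z^2 - 0.21*z - 3.96)^2 + 0.2/(0.58*z^2 - 0.21*z - 3.96) = (-0.116*z^2 + 3.7004*z - 1.4619)/(0.3364*z^4 - 0.2436*z^3 - 4.5495*z^2 + 1.6632*z + 15.6816)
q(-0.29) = 0.84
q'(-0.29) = -0.17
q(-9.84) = -0.10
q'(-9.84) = -0.02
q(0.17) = 0.79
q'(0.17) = -0.05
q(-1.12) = 1.14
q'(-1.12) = -0.64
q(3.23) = -1.80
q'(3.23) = 4.65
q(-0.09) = 0.81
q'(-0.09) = -0.12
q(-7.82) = -0.14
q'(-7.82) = -0.03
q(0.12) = 0.80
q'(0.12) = -0.06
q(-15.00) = -0.05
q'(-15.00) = -0.00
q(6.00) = -0.13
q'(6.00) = 0.07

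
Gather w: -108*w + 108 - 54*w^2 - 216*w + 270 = -54*w^2 - 324*w + 378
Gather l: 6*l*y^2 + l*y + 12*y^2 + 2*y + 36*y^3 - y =l*(6*y^2 + y) + 36*y^3 + 12*y^2 + y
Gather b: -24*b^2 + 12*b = -24*b^2 + 12*b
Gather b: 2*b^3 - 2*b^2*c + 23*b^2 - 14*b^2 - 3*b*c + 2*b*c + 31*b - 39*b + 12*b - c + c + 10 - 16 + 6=2*b^3 + b^2*(9 - 2*c) + b*(4 - c)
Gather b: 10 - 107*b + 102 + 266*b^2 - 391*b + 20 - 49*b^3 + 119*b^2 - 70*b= -49*b^3 + 385*b^2 - 568*b + 132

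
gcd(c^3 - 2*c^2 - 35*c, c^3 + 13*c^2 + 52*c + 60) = c + 5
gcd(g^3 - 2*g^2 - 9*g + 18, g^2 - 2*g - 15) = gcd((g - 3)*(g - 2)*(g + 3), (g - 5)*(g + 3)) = g + 3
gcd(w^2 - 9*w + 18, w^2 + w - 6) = 1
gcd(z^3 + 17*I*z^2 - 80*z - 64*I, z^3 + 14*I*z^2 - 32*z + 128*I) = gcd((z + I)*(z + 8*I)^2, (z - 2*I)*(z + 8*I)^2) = z^2 + 16*I*z - 64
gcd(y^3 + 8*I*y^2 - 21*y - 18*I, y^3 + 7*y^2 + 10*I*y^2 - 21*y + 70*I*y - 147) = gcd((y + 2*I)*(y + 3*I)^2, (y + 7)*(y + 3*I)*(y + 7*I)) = y + 3*I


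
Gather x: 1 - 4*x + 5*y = -4*x + 5*y + 1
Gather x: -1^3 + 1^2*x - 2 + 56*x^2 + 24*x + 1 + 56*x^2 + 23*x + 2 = 112*x^2 + 48*x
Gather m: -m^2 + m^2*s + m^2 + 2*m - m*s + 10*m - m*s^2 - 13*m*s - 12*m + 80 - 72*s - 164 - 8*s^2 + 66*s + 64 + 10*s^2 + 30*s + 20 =m^2*s + m*(-s^2 - 14*s) + 2*s^2 + 24*s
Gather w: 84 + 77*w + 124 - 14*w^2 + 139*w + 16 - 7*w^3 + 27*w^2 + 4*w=-7*w^3 + 13*w^2 + 220*w + 224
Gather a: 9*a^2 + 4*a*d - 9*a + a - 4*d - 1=9*a^2 + a*(4*d - 8) - 4*d - 1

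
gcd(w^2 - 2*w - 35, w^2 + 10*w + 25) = w + 5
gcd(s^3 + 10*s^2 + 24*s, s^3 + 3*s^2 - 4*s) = s^2 + 4*s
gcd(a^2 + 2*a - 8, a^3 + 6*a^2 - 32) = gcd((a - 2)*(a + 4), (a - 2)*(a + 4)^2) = a^2 + 2*a - 8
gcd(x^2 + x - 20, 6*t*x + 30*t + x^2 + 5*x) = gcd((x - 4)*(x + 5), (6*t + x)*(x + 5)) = x + 5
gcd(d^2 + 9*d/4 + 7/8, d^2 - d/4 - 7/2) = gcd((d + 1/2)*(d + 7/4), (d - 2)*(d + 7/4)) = d + 7/4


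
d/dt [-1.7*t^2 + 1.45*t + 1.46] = 1.45 - 3.4*t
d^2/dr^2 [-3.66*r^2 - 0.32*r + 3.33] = -7.32000000000000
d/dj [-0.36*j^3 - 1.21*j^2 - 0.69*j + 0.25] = -1.08*j^2 - 2.42*j - 0.69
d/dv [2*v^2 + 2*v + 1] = 4*v + 2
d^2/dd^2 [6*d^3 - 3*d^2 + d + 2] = 36*d - 6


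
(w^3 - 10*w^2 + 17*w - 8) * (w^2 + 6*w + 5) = w^5 - 4*w^4 - 38*w^3 + 44*w^2 + 37*w - 40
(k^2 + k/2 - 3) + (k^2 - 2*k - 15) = 2*k^2 - 3*k/2 - 18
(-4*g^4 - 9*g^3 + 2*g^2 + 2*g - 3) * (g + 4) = -4*g^5 - 25*g^4 - 34*g^3 + 10*g^2 + 5*g - 12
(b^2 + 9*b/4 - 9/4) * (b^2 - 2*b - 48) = b^4 + b^3/4 - 219*b^2/4 - 207*b/2 + 108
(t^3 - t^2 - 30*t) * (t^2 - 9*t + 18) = t^5 - 10*t^4 - 3*t^3 + 252*t^2 - 540*t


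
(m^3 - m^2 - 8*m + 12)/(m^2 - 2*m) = m + 1 - 6/m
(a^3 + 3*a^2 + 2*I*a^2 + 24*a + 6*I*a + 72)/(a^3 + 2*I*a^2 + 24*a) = (a + 3)/a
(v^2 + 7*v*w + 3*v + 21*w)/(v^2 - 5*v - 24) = (v + 7*w)/(v - 8)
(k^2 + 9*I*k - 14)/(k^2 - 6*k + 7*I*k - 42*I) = (k + 2*I)/(k - 6)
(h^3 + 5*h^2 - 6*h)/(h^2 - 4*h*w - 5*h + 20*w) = h*(h^2 + 5*h - 6)/(h^2 - 4*h*w - 5*h + 20*w)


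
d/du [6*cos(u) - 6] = -6*sin(u)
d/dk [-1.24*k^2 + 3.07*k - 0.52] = 3.07 - 2.48*k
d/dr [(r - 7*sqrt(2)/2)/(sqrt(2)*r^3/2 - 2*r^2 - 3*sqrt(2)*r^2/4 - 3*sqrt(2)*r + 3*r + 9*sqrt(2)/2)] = 2*(-4*sqrt(2)*r^3 + 3*sqrt(2)*r^2 + 50*r^2 - 56*sqrt(2)*r - 42*r - 84 + 60*sqrt(2))/(4*r^6 - 16*sqrt(2)*r^5 - 12*r^5 - 7*r^4 + 48*sqrt(2)*r^4 + 48*r^3 + 60*sqrt(2)*r^3 - 288*sqrt(2)*r^2 + 108*r^2 - 432*r + 216*sqrt(2)*r + 324)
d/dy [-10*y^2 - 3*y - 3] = -20*y - 3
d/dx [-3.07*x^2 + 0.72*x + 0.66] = 0.72 - 6.14*x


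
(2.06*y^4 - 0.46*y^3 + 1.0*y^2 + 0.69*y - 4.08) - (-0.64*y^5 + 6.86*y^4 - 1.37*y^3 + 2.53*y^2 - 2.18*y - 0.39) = 0.64*y^5 - 4.8*y^4 + 0.91*y^3 - 1.53*y^2 + 2.87*y - 3.69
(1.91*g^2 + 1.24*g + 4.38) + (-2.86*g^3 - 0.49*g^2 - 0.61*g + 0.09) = -2.86*g^3 + 1.42*g^2 + 0.63*g + 4.47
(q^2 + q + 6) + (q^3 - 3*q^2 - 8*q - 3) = q^3 - 2*q^2 - 7*q + 3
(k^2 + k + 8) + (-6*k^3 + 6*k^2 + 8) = -6*k^3 + 7*k^2 + k + 16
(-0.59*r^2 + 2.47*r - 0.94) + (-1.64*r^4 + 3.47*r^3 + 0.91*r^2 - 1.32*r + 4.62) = -1.64*r^4 + 3.47*r^3 + 0.32*r^2 + 1.15*r + 3.68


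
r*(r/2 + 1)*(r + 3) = r^3/2 + 5*r^2/2 + 3*r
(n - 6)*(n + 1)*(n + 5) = n^3 - 31*n - 30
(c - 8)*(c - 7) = c^2 - 15*c + 56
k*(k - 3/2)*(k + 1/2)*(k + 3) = k^4 + 2*k^3 - 15*k^2/4 - 9*k/4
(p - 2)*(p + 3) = p^2 + p - 6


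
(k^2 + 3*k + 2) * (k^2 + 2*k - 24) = k^4 + 5*k^3 - 16*k^2 - 68*k - 48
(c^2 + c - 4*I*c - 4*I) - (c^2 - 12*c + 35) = 13*c - 4*I*c - 35 - 4*I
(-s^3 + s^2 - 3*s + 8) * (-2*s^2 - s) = 2*s^5 - s^4 + 5*s^3 - 13*s^2 - 8*s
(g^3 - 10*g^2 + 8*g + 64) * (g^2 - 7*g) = g^5 - 17*g^4 + 78*g^3 + 8*g^2 - 448*g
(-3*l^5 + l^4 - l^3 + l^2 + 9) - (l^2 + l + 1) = -3*l^5 + l^4 - l^3 - l + 8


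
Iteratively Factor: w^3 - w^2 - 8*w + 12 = (w - 2)*(w^2 + w - 6) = (w - 2)*(w + 3)*(w - 2)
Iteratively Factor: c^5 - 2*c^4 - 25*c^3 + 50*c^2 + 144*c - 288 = (c + 3)*(c^4 - 5*c^3 - 10*c^2 + 80*c - 96) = (c + 3)*(c + 4)*(c^3 - 9*c^2 + 26*c - 24) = (c - 2)*(c + 3)*(c + 4)*(c^2 - 7*c + 12) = (c - 4)*(c - 2)*(c + 3)*(c + 4)*(c - 3)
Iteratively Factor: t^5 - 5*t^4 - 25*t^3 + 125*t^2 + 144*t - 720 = (t + 3)*(t^4 - 8*t^3 - t^2 + 128*t - 240) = (t + 3)*(t + 4)*(t^3 - 12*t^2 + 47*t - 60) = (t - 5)*(t + 3)*(t + 4)*(t^2 - 7*t + 12) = (t - 5)*(t - 4)*(t + 3)*(t + 4)*(t - 3)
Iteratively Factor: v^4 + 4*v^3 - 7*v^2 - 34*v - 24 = (v + 4)*(v^3 - 7*v - 6) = (v + 2)*(v + 4)*(v^2 - 2*v - 3) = (v + 1)*(v + 2)*(v + 4)*(v - 3)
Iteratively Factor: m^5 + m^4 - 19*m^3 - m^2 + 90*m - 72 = (m - 2)*(m^4 + 3*m^3 - 13*m^2 - 27*m + 36) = (m - 2)*(m - 1)*(m^3 + 4*m^2 - 9*m - 36) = (m - 2)*(m - 1)*(m + 4)*(m^2 - 9) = (m - 2)*(m - 1)*(m + 3)*(m + 4)*(m - 3)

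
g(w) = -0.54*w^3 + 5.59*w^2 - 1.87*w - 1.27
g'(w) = -1.62*w^2 + 11.18*w - 1.87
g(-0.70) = 2.96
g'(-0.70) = -10.49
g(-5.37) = 253.59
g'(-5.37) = -108.62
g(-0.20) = -0.67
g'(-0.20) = -4.17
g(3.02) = 29.19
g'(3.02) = 17.12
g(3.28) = 33.68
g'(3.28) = 17.37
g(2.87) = 26.64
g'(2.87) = 16.87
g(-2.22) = 36.34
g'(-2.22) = -34.67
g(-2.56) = 49.21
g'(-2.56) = -41.11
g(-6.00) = 327.83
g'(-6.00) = -127.27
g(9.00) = 41.03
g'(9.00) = -32.47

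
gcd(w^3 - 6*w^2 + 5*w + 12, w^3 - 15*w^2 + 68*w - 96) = w^2 - 7*w + 12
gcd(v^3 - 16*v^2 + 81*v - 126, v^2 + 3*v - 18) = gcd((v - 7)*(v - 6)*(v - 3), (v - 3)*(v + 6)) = v - 3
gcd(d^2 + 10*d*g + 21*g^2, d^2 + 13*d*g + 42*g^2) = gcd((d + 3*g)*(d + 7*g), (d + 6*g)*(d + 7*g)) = d + 7*g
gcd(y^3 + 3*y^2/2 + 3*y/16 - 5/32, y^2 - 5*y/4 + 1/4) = y - 1/4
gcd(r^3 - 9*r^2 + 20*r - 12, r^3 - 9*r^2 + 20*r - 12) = r^3 - 9*r^2 + 20*r - 12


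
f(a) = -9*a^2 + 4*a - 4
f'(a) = 4 - 18*a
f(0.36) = -3.73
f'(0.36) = -2.48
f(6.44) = -351.50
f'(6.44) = -111.92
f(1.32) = -14.40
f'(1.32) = -19.76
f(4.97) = -206.43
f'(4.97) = -85.46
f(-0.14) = -4.74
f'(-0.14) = 6.52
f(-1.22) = -22.28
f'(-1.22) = 25.96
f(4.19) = -145.24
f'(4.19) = -71.42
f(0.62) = -4.98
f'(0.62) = -7.16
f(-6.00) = -352.00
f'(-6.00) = 112.00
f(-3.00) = -97.00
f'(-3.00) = 58.00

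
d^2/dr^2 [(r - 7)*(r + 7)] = 2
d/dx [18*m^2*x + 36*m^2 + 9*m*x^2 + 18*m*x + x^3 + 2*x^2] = 18*m^2 + 18*m*x + 18*m + 3*x^2 + 4*x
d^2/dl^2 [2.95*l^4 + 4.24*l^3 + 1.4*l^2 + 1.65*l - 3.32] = 35.4*l^2 + 25.44*l + 2.8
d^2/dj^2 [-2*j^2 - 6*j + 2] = -4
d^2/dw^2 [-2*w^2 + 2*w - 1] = -4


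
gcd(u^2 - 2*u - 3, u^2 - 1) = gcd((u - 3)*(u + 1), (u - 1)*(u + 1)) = u + 1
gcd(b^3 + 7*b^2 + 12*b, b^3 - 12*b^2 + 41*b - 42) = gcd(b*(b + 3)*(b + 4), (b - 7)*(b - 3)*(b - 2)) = 1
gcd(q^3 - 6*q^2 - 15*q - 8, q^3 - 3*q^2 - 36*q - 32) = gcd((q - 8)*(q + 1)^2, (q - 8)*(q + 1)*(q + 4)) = q^2 - 7*q - 8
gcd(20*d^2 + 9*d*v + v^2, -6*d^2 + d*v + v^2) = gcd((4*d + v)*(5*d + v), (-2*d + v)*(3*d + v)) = 1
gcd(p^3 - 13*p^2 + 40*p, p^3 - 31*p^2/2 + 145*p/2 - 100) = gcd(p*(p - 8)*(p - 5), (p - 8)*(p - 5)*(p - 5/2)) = p^2 - 13*p + 40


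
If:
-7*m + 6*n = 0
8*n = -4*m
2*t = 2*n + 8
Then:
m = 0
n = 0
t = 4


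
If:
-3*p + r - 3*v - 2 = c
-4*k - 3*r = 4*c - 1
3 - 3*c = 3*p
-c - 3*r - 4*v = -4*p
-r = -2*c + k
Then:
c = 45/179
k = -271/179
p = 134/179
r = 361/179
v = -148/179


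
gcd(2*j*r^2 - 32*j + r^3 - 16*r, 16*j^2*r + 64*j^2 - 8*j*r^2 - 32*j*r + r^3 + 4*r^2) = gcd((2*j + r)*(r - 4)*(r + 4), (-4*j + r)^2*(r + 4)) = r + 4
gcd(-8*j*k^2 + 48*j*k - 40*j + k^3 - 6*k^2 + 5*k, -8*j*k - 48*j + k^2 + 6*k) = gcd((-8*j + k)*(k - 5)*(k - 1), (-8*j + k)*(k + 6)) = 8*j - k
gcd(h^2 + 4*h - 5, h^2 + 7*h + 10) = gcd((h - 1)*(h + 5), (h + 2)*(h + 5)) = h + 5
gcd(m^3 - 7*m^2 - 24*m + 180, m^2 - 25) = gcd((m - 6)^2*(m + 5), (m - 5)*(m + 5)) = m + 5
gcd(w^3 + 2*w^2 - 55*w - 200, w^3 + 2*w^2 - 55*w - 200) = w^3 + 2*w^2 - 55*w - 200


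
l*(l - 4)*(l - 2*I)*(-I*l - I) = -I*l^4 - 2*l^3 + 3*I*l^3 + 6*l^2 + 4*I*l^2 + 8*l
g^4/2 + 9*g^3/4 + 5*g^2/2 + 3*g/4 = g*(g/2 + 1/2)*(g + 1/2)*(g + 3)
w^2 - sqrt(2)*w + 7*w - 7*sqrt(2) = (w + 7)*(w - sqrt(2))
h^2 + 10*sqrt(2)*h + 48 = (h + 4*sqrt(2))*(h + 6*sqrt(2))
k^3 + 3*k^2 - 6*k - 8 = (k - 2)*(k + 1)*(k + 4)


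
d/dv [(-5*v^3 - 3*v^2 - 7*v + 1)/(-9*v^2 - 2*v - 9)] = (45*v^4 + 20*v^3 + 78*v^2 + 72*v + 65)/(81*v^4 + 36*v^3 + 166*v^2 + 36*v + 81)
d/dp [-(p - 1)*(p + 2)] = -2*p - 1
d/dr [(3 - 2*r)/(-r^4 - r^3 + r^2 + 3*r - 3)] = (-6*r^4 + 8*r^3 + 11*r^2 - 6*r - 3)/(r^8 + 2*r^7 - r^6 - 8*r^5 + r^4 + 12*r^3 + 3*r^2 - 18*r + 9)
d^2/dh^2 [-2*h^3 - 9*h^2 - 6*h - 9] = -12*h - 18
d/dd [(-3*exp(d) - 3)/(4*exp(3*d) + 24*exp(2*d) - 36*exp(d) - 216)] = 3*(3*(exp(d) + 1)*(exp(2*d) + 4*exp(d) - 3) - exp(3*d) - 6*exp(2*d) + 9*exp(d) + 54)*exp(d)/(4*(exp(3*d) + 6*exp(2*d) - 9*exp(d) - 54)^2)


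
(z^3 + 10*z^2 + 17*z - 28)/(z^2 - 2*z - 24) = (z^2 + 6*z - 7)/(z - 6)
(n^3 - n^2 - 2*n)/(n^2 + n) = n - 2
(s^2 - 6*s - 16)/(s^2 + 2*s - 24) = (s^2 - 6*s - 16)/(s^2 + 2*s - 24)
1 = 1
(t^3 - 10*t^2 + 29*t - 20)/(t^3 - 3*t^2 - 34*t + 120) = (t - 1)/(t + 6)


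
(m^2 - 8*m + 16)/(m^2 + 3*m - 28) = (m - 4)/(m + 7)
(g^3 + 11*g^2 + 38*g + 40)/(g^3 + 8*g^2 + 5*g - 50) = (g^2 + 6*g + 8)/(g^2 + 3*g - 10)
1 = 1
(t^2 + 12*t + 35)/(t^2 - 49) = (t + 5)/(t - 7)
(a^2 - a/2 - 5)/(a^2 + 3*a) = (a^2 - a/2 - 5)/(a*(a + 3))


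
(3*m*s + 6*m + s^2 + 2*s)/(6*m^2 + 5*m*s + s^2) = (s + 2)/(2*m + s)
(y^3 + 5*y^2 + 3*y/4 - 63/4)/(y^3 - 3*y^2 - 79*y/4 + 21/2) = (2*y^2 + 3*y - 9)/(2*y^2 - 13*y + 6)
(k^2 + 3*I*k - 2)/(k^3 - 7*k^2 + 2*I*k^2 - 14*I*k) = (k + I)/(k*(k - 7))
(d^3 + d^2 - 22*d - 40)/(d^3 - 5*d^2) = 1 + 6/d + 8/d^2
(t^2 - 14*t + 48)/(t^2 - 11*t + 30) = (t - 8)/(t - 5)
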